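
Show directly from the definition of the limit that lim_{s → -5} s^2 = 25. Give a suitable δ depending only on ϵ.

δ = min(1, ϵ/11)

Suppose ϵ > 0. We seek δ > 0 with 0 < |s + 5| < δ ⇒ |s^2 − 25| < ϵ.
Factor: s^2 − 25 = (s + 5)(s - 5), so |s^2 − 25| = |s + 5|·|s - 5|.
Restrict δ ≤ 1. Then |s + 5| < 1 gives |s| < 6, so by the triangle inequality |s - 5| ≤ 6 + 5 = 11.
Hence |s^2 − 25| ≤ 11|s + 5|, which is < ϵ once |s + 5| < ϵ/11.
Take δ = min(1, ϵ/11). If 0 < |s + 5| < δ then both bounds hold and |s^2 − 25| ≤ 11|s + 5| < 11·(ϵ/11) = ϵ.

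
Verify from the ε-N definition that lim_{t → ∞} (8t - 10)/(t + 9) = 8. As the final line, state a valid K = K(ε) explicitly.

Let ε > 0 be given. We seek K > 0 such that t > K implies |(8t - 10)/(t + 9) − 8| < ε.
(8t - 10)/(t + 9) − 8 = ((8t - 10) − 8(t + 9)) / ((t + 9)) = -82/((t + 9)).
For t > 0 we have t + 9 > t, so |(8t - 10)/(t + 9) − 8| = 82/((t + 9)) < 82/(t) = 82/t.
Thus |(8t - 10)/(t + 9) − 8| < ε whenever t > 82/ε.
Take K = 82/ε. If t > K then |(8t - 10)/(t + 9) − 8| < 82/t < ε.

K = 82/ε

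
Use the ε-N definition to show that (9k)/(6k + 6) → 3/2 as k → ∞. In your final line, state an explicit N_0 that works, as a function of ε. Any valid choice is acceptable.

Let ε > 0 be given. For k ≥ 1, |(9k)/(6k + 6) − (3/2)| = |-54|/(6(6k + 6)) = 54/(6(6k + 6)).
Since 6k + 6 ≥ 6k for k ≥ 1, this is ≤ 54/(6·6k) = (3/2)/k.
So |(9k)/(6k + 6) − (3/2)| < ε whenever k > (3/2)/ε.
Take N_0 = (3/2)/ε. If k > N_0 then |(9k)/(6k + 6) − (3/2)| ≤ (3/2)/k < ε.

N_0 = (3/2)/ε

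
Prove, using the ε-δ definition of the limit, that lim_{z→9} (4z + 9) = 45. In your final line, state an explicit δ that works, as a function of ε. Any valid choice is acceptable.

δ = ε/4

Suppose ε > 0. We need δ > 0 so that 0 < |z − 9| < δ implies |(4z + 9) − 45| < ε.
|(4z + 9) − 45| = |4z - 36| = 4|z − 9|.
Thus it suffices that |z − 9| < ε/4.
Choosing δ = ε/4 gives |(4z + 9) − 45| = 4|z − 9| < ε whenever |z − 9| < δ.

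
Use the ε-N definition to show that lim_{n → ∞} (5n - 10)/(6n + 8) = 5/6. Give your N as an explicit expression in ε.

N = (25/9)/ε

Suppose ε > 0. For n ≥ 1, |(5n - 10)/(6n + 8) − (5/6)| = |-100|/(6(6n + 8)) = 100/(6(6n + 8)).
Since 6n + 8 ≥ 6n for n ≥ 1, this is ≤ 100/(6·6n) = (25/9)/n.
So |(5n - 10)/(6n + 8) − (5/6)| < ε whenever n > (25/9)/ε.
Take N = (25/9)/ε. If n > N then |(5n - 10)/(6n + 8) − (5/6)| ≤ (25/9)/n < ε.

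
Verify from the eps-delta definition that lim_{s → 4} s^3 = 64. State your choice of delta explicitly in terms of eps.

delta = min(1, eps/61)

Let eps > 0 be given. We seek delta > 0 with 0 < |s − 4| < delta ⇒ |s^3 − 64| < eps.
Factor: s^3 − 64 = (s − 4)(s^2 + 4s + 16), so |s^3 − 64| = |s − 4|·|s^2 + 4s + 16|.
Restrict delta ≤ 1. Then |s − 4| < 1 gives |s| < 5, so by the triangle inequality |s^2 + 4s + 16| ≤ 5^2 + 4·5 + 16 = 61.
Hence |s^3 − 64| ≤ 61|s − 4|, which is < eps once |s − 4| < eps/61.
Take delta = min(1, eps/61). If 0 < |s − 4| < delta then both bounds hold and |s^3 − 64| ≤ 61|s − 4| < 61·(eps/61) = eps.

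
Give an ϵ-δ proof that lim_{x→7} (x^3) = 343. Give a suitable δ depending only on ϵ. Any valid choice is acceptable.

Let ϵ > 0 be given. We seek δ > 0 with 0 < |x − 7| < δ ⇒ |x^3 − 343| < ϵ.
Factor: x^3 − 343 = (x − 7)(x^2 + 7x + 49), so |x^3 − 343| = |x − 7|·|x^2 + 7x + 49|.
Restrict δ ≤ 1. Then |x − 7| < 1 gives |x| < 8, so by the triangle inequality |x^2 + 7x + 49| ≤ 8^2 + 7·8 + 49 = 169.
Hence |x^3 − 343| ≤ 169|x − 7|, which is < ϵ once |x − 7| < ϵ/169.
Take δ = min(1, ϵ/169). If 0 < |x − 7| < δ then both bounds hold and |x^3 − 343| ≤ 169|x − 7| < 169·(ϵ/169) = ϵ.

δ = min(1, ϵ/169)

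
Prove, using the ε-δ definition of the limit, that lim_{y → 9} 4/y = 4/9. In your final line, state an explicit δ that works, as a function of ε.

δ = min(9/2, (81/8)ε)

Fix ε > 0. We seek δ > 0 such that 0 < |y − 9| < δ implies |4/y − (4/9)| < ε.
|4/y − (4/9)| = 4·|9 − y|/(9·|y|) = 4|y − 9|/(9|y|).
Restrict δ ≤ 9/2. Then |y − 9| < 9/2 gives |y| > 9/2, so 9|y| > 81/2.
Then |4/y − (4/9)| < 4|y − 9|/(81/2), which is < ε when |y − 9| < (81/8)ε.
Take δ = min(9/2, (81/8)ε). Then 0 < |y − 9| < δ gives both |y − 9| < 9/2 and |y − 9| < (81/8)ε, so |4/y − (4/9)| < ε.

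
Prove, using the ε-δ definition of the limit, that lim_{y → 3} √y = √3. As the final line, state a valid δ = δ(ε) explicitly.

Let ε > 0. We want δ > 0 such that 0 < |y − 3| < δ implies |√y − √3| < ε.
Rationalise: √y − √3 = (y − 3)/(√y + √3), so |√y − √3| = |y − 3|/(√y + √3).
Restrict δ ≤ 3 so that |y − 3| < 3 forces y > 0, and then √y + √3 > √3.
Hence |√y − √3| < |y − 3|/√3, which is < ε once |y − 3| < √3·ε.
Take δ = min(3, √3·ε). If 0 < |y − 3| < δ then y > 0 and |√y − √3| < |y − 3|/√3 < ε.

δ = min(3, √3·ε)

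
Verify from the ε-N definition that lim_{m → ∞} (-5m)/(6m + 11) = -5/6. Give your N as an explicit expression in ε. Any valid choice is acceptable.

N = (55/36)/ε

Let ε > 0. For m ≥ 1, |(-5m)/(6m + 11) + 5/6| = |55|/(6(6m + 11)) = 55/(6(6m + 11)).
Since 6m + 11 ≥ 6m for m ≥ 1, this is ≤ 55/(6·6m) = (55/36)/m.
So |(-5m)/(6m + 11) + 5/6| < ε whenever m > (55/36)/ε.
Take N = (55/36)/ε. If m > N then |(-5m)/(6m + 11) + 5/6| ≤ (55/36)/m < ε.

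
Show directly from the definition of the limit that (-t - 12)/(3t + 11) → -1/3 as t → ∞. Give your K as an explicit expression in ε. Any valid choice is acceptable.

K = (25/9)/ε

Let ε > 0 be given. We seek K > 0 such that t > K implies |(-t - 12)/(3t + 11) + 1/3| < ε.
(-t - 12)/(3t + 11) + 1/3 = (3(-t - 12) − (-1)(3t + 11)) / (3(3t + 11)) = -25/(3(3t + 11)).
For t > 0 we have 3t + 11 > 3t, so |(-t - 12)/(3t + 11) + 1/3| = 25/(3(3t + 11)) < 25/(3·3t) = (25/9)/t.
Thus |(-t - 12)/(3t + 11) + 1/3| < ε whenever t > (25/9)/ε.
Take K = (25/9)/ε. If t > K then |(-t - 12)/(3t + 11) + 1/3| < (25/9)/t < ε.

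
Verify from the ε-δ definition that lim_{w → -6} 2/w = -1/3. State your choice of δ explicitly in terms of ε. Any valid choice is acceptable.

δ = min(3, 9ε)

Fix ε > 0. We seek δ > 0 such that 0 < |w + 6| < δ implies |2/w + 1/3| < ε.
|2/w + 1/3| = 2·|-6 − w|/(6·|w|) = 2|w + 6|/(6|w|).
Restrict δ ≤ 3. Then |w + 6| < 3 gives |w| > 3, so 6|w| > 18.
Then |2/w + 1/3| < 2|w + 6|/18, which is < ε when |w + 6| < 9ε.
Take δ = min(3, 9ε). Then 0 < |w + 6| < δ gives both |w + 6| < 3 and |w + 6| < 9ε, so |2/w + 1/3| < ε.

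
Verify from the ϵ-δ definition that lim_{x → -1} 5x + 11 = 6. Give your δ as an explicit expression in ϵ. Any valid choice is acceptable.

δ = ϵ/5

Fix ϵ > 0. We need δ > 0 so that 0 < |x + 1| < δ implies |(5x + 11) − 6| < ϵ.
|(5x + 11) − 6| = |5x + 5| = 5|x + 1|.
So 5|x + 1| < ϵ exactly when |x + 1| < ϵ/5.
Choosing δ = ϵ/5 gives |(5x + 11) − 6| = 5|x + 1| < ϵ whenever |x + 1| < δ.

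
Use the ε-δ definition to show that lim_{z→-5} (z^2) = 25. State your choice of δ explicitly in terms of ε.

Fix ε > 0. We seek δ > 0 with 0 < |z + 5| < δ ⇒ |z^2 − 25| < ε.
Factor: z^2 − 25 = (z + 5)(z - 5), so |z^2 − 25| = |z + 5|·|z - 5|.
Restrict δ ≤ 2. Then |z + 5| < 2 gives |z| < 7, so by the triangle inequality |z - 5| ≤ 7 + 5 = 12.
Hence |z^2 − 25| ≤ 12|z + 5|, which is < ε once |z + 5| < ε/12.
Take δ = min(2, ε/12). If 0 < |z + 5| < δ then both bounds hold and |z^2 − 25| ≤ 12|z + 5| < 12·(ε/12) = ε.

δ = min(2, ε/12)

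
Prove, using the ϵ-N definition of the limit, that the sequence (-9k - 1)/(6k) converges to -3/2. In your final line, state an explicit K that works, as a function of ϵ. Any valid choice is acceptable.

K = (1/6)/ϵ

Let ϵ > 0 be given. For k ≥ 1, |(-9k - 1)/(6k) + 3/2| = |-6|/(6(6k)) = 6/(6(6k)).
Since 6k ≥ 6k for k ≥ 1, this is ≤ 6/(6·6k) = (1/6)/k.
So |(-9k - 1)/(6k) + 3/2| < ϵ whenever k > (1/6)/ϵ.
Take K = (1/6)/ϵ. If k > K then |(-9k - 1)/(6k) + 3/2| ≤ (1/6)/k < ϵ.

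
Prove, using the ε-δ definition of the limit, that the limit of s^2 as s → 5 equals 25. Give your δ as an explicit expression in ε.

Let ε > 0 be given. We seek δ > 0 with 0 < |s − 5| < δ ⇒ |s^2 − 25| < ε.
Factor: s^2 − 25 = (s − 5)(s + 5), so |s^2 − 25| = |s − 5|·|s + 5|.
Restrict δ ≤ 1. Then |s − 5| < 1 gives |s| < 6, so by the triangle inequality |s + 5| ≤ 6 + 5 = 11.
Hence |s^2 − 25| ≤ 11|s − 5|, which is < ε once |s − 5| < ε/11.
Take δ = min(1, ε/11). If 0 < |s − 5| < δ then both bounds hold and |s^2 − 25| ≤ 11|s − 5| < 11·(ε/11) = ε.

δ = min(1, ε/11)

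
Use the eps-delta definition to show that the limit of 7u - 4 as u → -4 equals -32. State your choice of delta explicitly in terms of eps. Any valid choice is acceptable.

delta = eps/7

Fix eps > 0. We need delta > 0 so that 0 < |u + 4| < delta implies |(7u - 4) + 32| < eps.
Since (7u - 4) + 32 = 7(u + 4), we have |(7u - 4) + 32| = 7|u + 4|.
So 7|u + 4| < eps exactly when |u + 4| < eps/7.
Take delta = eps/7. If 0 < |u + 4| < delta then |(7u - 4) + 32| = 7|u + 4| < 7·(eps/7) = eps.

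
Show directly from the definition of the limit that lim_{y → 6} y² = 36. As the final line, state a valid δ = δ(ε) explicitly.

Suppose ε > 0. We seek δ > 0 with 0 < |y − 6| < δ ⇒ |y² − 36| < ε.
Factor: y² − 36 = (y − 6)(y + 6), so |y² − 36| = |y − 6|·|y + 6|.
Impose δ ≤ 1 so that |y| < 7; then |y + 6| ≤ 13.
Hence |y² − 36| ≤ 13|y − 6|, which is < ε once |y − 6| < ε/13.
Take δ = min(1, ε/13). If 0 < |y − 6| < δ then both bounds hold and |y² − 36| ≤ 13|y − 6| < 13·(ε/13) = ε.

δ = min(1, ε/13)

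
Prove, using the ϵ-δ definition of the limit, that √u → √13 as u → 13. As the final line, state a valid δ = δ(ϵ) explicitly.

Let ϵ > 0. We want δ > 0 such that 0 < |u − 13| < δ implies |√u − √13| < ϵ.
Multiplying by the conjugate, |√u − √13| = |u − 13|/(√u + √13).
Restrict δ ≤ 13 so that |u − 13| < 13 forces u > 0, and then √u + √13 > √13.
Hence |√u − √13| < |u − 13|/√13, which is < ϵ once |u − 13| < √13·ϵ.
Take δ = min(13, √13·ϵ). If 0 < |u − 13| < δ then u > 0 and |√u − √13| < |u − 13|/√13 < ϵ.

δ = min(13, √13·ϵ)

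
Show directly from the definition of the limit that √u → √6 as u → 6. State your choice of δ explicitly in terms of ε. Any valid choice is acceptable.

δ = min(6, √6·ε)

Let ε > 0. We want δ > 0 such that 0 < |u − 6| < δ implies |√u − √6| < ε.
Multiplying by the conjugate, |√u − √6| = |u − 6|/(√u + √6).
Restrict δ ≤ 6 so that |u − 6| < 6 forces u > 0, and then √u + √6 > √6.
Hence |√u − √6| < |u − 6|/√6, which is < ε once |u − 6| < √6·ε.
Take δ = min(6, √6·ε). If 0 < |u − 6| < δ then u > 0 and |√u − √6| < |u − 6|/√6 < ε.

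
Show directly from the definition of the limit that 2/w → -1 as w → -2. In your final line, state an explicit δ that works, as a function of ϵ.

Let ϵ > 0. We seek δ > 0 such that 0 < |w + 2| < δ implies |2/w + 1| < ϵ.
|2/w + 1| = 2·|-2 − w|/(2·|w|) = 2|w + 2|/(2|w|).
Require δ ≤ 1 so that |w| > 2 − 1 = 1, hence 2|w| > 2.
Then |2/w + 1| < 2|w + 2|/2, which is < ϵ when |w + 2| < ϵ.
Take δ = min(1, ϵ). Then 0 < |w + 2| < δ gives both |w + 2| < 1 and |w + 2| < ϵ, so |2/w + 1| < ϵ.

δ = min(1, ϵ)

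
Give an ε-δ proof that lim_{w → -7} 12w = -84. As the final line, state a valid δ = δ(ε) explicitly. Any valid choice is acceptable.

Let ε > 0. We need δ > 0 so that 0 < |w + 7| < δ implies |(12w) + 84| < ε.
|(12w) + 84| = |12w + 84| = 12|w + 7|.
Thus it suffices that |w + 7| < ε/12.
Choosing δ = ε/12 gives |(12w) + 84| = 12|w + 7| < ε whenever |w + 7| < δ.

δ = ε/12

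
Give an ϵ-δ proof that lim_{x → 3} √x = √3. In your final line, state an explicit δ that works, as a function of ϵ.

Let ϵ > 0. We want δ > 0 such that 0 < |x − 3| < δ implies |√x − √3| < ϵ.
Multiplying by the conjugate, |√x − √3| = |x − 3|/(√x + √3).
Restrict δ ≤ 3 so that |x − 3| < 3 forces x > 0, and then √x + √3 > √3.
Hence |√x − √3| < |x − 3|/√3, which is < ϵ once |x − 3| < √3·ϵ.
Take δ = min(3, √3·ϵ). If 0 < |x − 3| < δ then x > 0 and |√x − √3| < |x − 3|/√3 < ϵ.

δ = min(3, √3·ϵ)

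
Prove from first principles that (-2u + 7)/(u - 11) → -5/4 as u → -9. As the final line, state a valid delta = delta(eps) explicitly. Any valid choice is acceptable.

Suppose eps > 0. We want delta > 0 with 0 < |u + 9| < delta ⇒ |(-2u + 7)/(u - 11) + 5/4| < eps.
Combining over a common denominator, (-2u + 7)/(u - 11) + 5/4 = [(-2u + 7)·(-20) − 25·(u - 11)] / [(-20)·(u - 11)] = 15(u + 9) / ((-20)(u - 11)).
So |(-2u + 7)/(u - 11) + 5/4| = 15|u + 9| / (20·|u − 11|).
Restrict delta ≤ 10. Then |u + 9| < 10 gives |u − 11| = |(u + 9) + (-20)| ≥ 20 − 10 = 10.
Hence |(-2u + 7)/(u - 11) + 5/4| < 15|u + 9|/(20·10) = (3/40)|u + 9|, which is < eps once |u + 9| < (40/3)eps.
Take delta = min(10, (40/3)eps). Then 0 < |u + 9| < delta forces both bounds, so |(-2u + 7)/(u - 11) + 5/4| < eps.

delta = min(10, (40/3)eps)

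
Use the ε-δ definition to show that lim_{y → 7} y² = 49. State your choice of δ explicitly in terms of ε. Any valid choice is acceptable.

δ = min(2, ε/16)

Suppose ε > 0. We seek δ > 0 with 0 < |y − 7| < δ ⇒ |y² − 49| < ε.
Factor: y² − 49 = (y − 7)(y + 7), so |y² − 49| = |y − 7|·|y + 7|.
Impose δ ≤ 2 so that |y| < 9; then |y + 7| ≤ 16.
Hence |y² − 49| ≤ 16|y − 7|, which is < ε once |y − 7| < ε/16.
Take δ = min(2, ε/16). If 0 < |y − 7| < δ then both bounds hold and |y² − 49| ≤ 16|y − 7| < 16·(ε/16) = ε.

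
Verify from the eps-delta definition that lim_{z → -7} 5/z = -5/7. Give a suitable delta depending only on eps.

delta = min(7/2, (49/10)eps)

Suppose eps > 0. We seek delta > 0 such that 0 < |z + 7| < delta implies |5/z + 5/7| < eps.
|5/z + 5/7| = 5·|-7 − z|/(7·|z|) = 5|z + 7|/(7|z|).
Require delta ≤ 7/2 so that |z| > 7 − 7/2 = 7/2, hence 7|z| > 49/2.
Then |5/z + 5/7| < 5|z + 7|/(49/2), which is < eps when |z + 7| < (49/10)eps.
Take delta = min(7/2, (49/10)eps). Then 0 < |z + 7| < delta gives both |z + 7| < 7/2 and |z + 7| < (49/10)eps, so |5/z + 5/7| < eps.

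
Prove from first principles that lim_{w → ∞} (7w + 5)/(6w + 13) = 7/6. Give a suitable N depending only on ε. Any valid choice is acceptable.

Suppose ε > 0. We seek N > 0 such that w > N implies |(7w + 5)/(6w + 13) − (7/6)| < ε.
(7w + 5)/(6w + 13) − (7/6) = (6(7w + 5) − 7(6w + 13)) / (6(6w + 13)) = -61/(6(6w + 13)).
For w > 0 we have 6w + 13 > 6w, so |(7w + 5)/(6w + 13) − (7/6)| = 61/(6(6w + 13)) < 61/(6·6w) = (61/36)/w.
Thus |(7w + 5)/(6w + 13) − (7/6)| < ε whenever w > (61/36)/ε.
Take N = (61/36)/ε. If w > N then |(7w + 5)/(6w + 13) − (7/6)| < (61/36)/w < ε.

N = (61/36)/ε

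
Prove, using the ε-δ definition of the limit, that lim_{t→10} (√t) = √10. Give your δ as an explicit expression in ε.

δ = min(10, √10·ε)

Let ε > 0 be given. We want δ > 0 such that 0 < |t − 10| < δ implies |√t − √10| < ε.
Rationalise: √t − √10 = (t − 10)/(√t + √10), so |√t − √10| = |t − 10|/(√t + √10).
Restrict δ ≤ 10 so that |t − 10| < 10 forces t > 0, and then √t + √10 > √10.
Hence |√t − √10| < |t − 10|/√10, which is < ε once |t − 10| < √10·ε.
Take δ = min(10, √10·ε). If 0 < |t − 10| < δ then t > 0 and |√t − √10| < |t − 10|/√10 < ε.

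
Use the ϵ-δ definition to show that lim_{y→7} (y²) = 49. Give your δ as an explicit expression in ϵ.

Suppose ϵ > 0. We seek δ > 0 with 0 < |y − 7| < δ ⇒ |y² − 49| < ϵ.
Factor: y² − 49 = (y − 7)(y + 7), so |y² − 49| = |y − 7|·|y + 7|.
Impose δ ≤ 1 so that |y| < 8; then |y + 7| ≤ 15.
Hence |y² − 49| ≤ 15|y − 7|, which is < ϵ once |y − 7| < ϵ/15.
Take δ = min(1, ϵ/15). If 0 < |y − 7| < δ then both bounds hold and |y² − 49| ≤ 15|y − 7| < 15·(ϵ/15) = ϵ.

δ = min(1, ϵ/15)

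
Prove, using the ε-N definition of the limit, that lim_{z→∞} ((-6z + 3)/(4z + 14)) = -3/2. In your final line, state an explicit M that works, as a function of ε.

M = 6/ε

Suppose ε > 0. We seek M > 0 such that z > M implies |(-6z + 3)/(4z + 14) + 3/2| < ε.
(-6z + 3)/(4z + 14) + 3/2 = (4(-6z + 3) − (-6)(4z + 14)) / (4(4z + 14)) = 96/(4(4z + 14)).
For z > 0 we have 4z + 14 > 4z, so |(-6z + 3)/(4z + 14) + 3/2| = 96/(4(4z + 14)) < 96/(4·4z) = 6/z.
Thus |(-6z + 3)/(4z + 14) + 3/2| < ε whenever z > 6/ε.
Take M = 6/ε. If z > M then |(-6z + 3)/(4z + 14) + 3/2| < 6/z < ε.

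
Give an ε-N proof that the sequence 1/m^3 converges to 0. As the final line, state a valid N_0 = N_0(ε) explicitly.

N_0 = (1/ε)^{1/3}

Fix ε > 0. For m ≥ 1, |1/m^3 − 0| = 1/m^3.
1/m^3 < ε ⇔ m^3 > 1/ε ⇔ m > (1/ε)^{1/3}.
Take N_0 = (1/ε)^{1/3}. Then m > N_0 implies 1/m^3 < ε.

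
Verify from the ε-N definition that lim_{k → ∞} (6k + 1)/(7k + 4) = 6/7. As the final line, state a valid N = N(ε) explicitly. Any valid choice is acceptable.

N = (17/49)/ε

Fix ε > 0. For k ≥ 1, |(6k + 1)/(7k + 4) − (6/7)| = |-17|/(7(7k + 4)) = 17/(7(7k + 4)).
Since 7k + 4 ≥ 7k for k ≥ 1, this is ≤ 17/(7·7k) = (17/49)/k.
So |(6k + 1)/(7k + 4) − (6/7)| < ε whenever k > (17/49)/ε.
Take N = (17/49)/ε. If k > N then |(6k + 1)/(7k + 4) − (6/7)| ≤ (17/49)/k < ε.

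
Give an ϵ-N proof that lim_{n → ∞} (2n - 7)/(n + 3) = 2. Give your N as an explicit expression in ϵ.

Suppose ϵ > 0. For n ≥ 1, |(2n - 7)/(n + 3) − 2| = |-13|/((n + 3)) = 13/((n + 3)).
Since n + 3 ≥ n for n ≥ 1, this is ≤ 13/(n) = 13/n.
So |(2n - 7)/(n + 3) − 2| < ϵ whenever n > 13/ϵ.
Take N = 13/ϵ. If n > N then |(2n - 7)/(n + 3) − 2| ≤ 13/n < ϵ.

N = 13/ϵ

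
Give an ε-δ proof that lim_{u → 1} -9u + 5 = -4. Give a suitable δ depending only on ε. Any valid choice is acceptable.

Let ε > 0 be given. We need δ > 0 so that 0 < |u − 1| < δ implies |(-9u + 5) + 4| < ε.
|(-9u + 5) + 4| = |-9u + 9| = 9|u − 1|.
Thus it suffices that |u − 1| < ε/9.
Choosing δ = ε/9 gives |(-9u + 5) + 4| = 9|u − 1| < ε whenever |u − 1| < δ.

δ = ε/9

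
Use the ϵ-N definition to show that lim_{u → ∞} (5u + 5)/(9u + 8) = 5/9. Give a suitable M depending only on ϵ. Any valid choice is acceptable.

Let ϵ > 0. We seek M > 0 such that u > M implies |(5u + 5)/(9u + 8) − (5/9)| < ϵ.
(5u + 5)/(9u + 8) − (5/9) = (9(5u + 5) − 5(9u + 8)) / (9(9u + 8)) = 5/(9(9u + 8)).
For u > 0 we have 9u + 8 > 9u, so |(5u + 5)/(9u + 8) − (5/9)| = 5/(9(9u + 8)) < 5/(9·9u) = (5/81)/u.
Thus |(5u + 5)/(9u + 8) − (5/9)| < ϵ whenever u > (5/81)/ϵ.
Take M = (5/81)/ϵ. If u > M then |(5u + 5)/(9u + 8) − (5/9)| < (5/81)/u < ϵ.

M = (5/81)/ϵ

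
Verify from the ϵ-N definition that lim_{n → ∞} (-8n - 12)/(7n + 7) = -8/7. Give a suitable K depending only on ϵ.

K = (4/7)/ϵ

Let ϵ > 0 be given. For n ≥ 1, |(-8n - 12)/(7n + 7) + 8/7| = |-28|/(7(7n + 7)) = 28/(7(7n + 7)).
Since 7n + 7 ≥ 7n for n ≥ 1, this is ≤ 28/(7·7n) = (4/7)/n.
So |(-8n - 12)/(7n + 7) + 8/7| < ϵ whenever n > (4/7)/ϵ.
Take K = (4/7)/ϵ. If n > K then |(-8n - 12)/(7n + 7) + 8/7| ≤ (4/7)/n < ϵ.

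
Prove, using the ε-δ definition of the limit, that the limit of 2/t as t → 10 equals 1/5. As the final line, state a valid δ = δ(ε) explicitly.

Let ε > 0 be given. We seek δ > 0 such that 0 < |t − 10| < δ implies |2/t − (1/5)| < ε.
|2/t − (1/5)| = 2·|10 − t|/(10·|t|) = 2|t − 10|/(10|t|).
Require δ ≤ 5 so that |t| > 10 − 5 = 5, hence 10|t| > 50.
Then |2/t − (1/5)| < 2|t − 10|/50, which is < ε when |t − 10| < 25ε.
Take δ = min(5, 25ε). Then 0 < |t − 10| < δ gives both |t − 10| < 5 and |t − 10| < 25ε, so |2/t − (1/5)| < ε.

δ = min(5, 25ε)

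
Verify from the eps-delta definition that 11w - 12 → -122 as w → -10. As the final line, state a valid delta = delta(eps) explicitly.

Let eps > 0. We need delta > 0 so that 0 < |w + 10| < delta implies |(11w - 12) + 122| < eps.
Since (11w - 12) + 122 = 11(w + 10), we have |(11w - 12) + 122| = 11|w + 10|.
Thus it suffices that |w + 10| < eps/11.
Choosing delta = eps/11 gives |(11w - 12) + 122| = 11|w + 10| < eps whenever |w + 10| < delta.

delta = eps/11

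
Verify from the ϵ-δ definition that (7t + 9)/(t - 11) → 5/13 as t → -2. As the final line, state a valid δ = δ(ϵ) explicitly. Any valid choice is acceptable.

Let ϵ > 0 be given. We want δ > 0 with 0 < |t + 2| < δ ⇒ |(7t + 9)/(t - 11) − (5/13)| < ϵ.
Combining over a common denominator, (7t + 9)/(t - 11) − (5/13) = [(7t + 9)·(-13) − (-5)·(t - 11)] / [(-13)·(t - 11)] = -86(t + 2) / ((-13)(t - 11)).
So |(7t + 9)/(t - 11) − (5/13)| = 86|t + 2| / (13·|t − 11|).
Require δ ≤ 13/2, so |t − 11| ≥ |-13| − |t + 2| > 13 − 13/2 = 13/2.
Hence |(7t + 9)/(t - 11) − (5/13)| < 86|t + 2|/(13·(13/2)) = (172/169)|t + 2|, which is < ϵ once |t + 2| < (169/172)ϵ.
Take δ = min(13/2, (169/172)ϵ). Then 0 < |t + 2| < δ forces both bounds, so |(7t + 9)/(t - 11) − (5/13)| < ϵ.

δ = min(13/2, (169/172)ϵ)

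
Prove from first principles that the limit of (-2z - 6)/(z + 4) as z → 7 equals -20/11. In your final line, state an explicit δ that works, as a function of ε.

Fix ε > 0. We want δ > 0 with 0 < |z − 7| < δ ⇒ |(-2z - 6)/(z + 4) + 20/11| < ε.
Combining over a common denominator, (-2z - 6)/(z + 4) + 20/11 = [(-2z - 6)·11 − (-20)·(z + 4)] / [11·(z + 4)] = -2(z − 7) / (11(z + 4)).
So |(-2z - 6)/(z + 4) + 20/11| = 2|z − 7| / (11·|z + 4|).
Restrict δ ≤ 11/2. Then |z − 7| < 11/2 gives |z + 4| = |(z − 7) + 11| ≥ 11 − 11/2 = 11/2.
Hence |(-2z - 6)/(z + 4) + 20/11| < 2|z − 7|/(11·(11/2)) = (4/121)|z − 7|, which is < ε once |z − 7| < (121/4)ε.
Take δ = min(11/2, (121/4)ε). Then 0 < |z − 7| < δ forces both bounds, so |(-2z - 6)/(z + 4) + 20/11| < ε.

δ = min(11/2, (121/4)ε)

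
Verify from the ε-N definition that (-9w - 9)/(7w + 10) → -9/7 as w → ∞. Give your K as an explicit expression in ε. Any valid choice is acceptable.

Suppose ε > 0. We seek K > 0 such that w > K implies |(-9w - 9)/(7w + 10) + 9/7| < ε.
(-9w - 9)/(7w + 10) + 9/7 = (7(-9w - 9) − (-9)(7w + 10)) / (7(7w + 10)) = 27/(7(7w + 10)).
For w > 0 we have 7w + 10 > 7w, so |(-9w - 9)/(7w + 10) + 9/7| = 27/(7(7w + 10)) < 27/(7·7w) = (27/49)/w.
Thus |(-9w - 9)/(7w + 10) + 9/7| < ε whenever w > (27/49)/ε.
Take K = (27/49)/ε. If w > K then |(-9w - 9)/(7w + 10) + 9/7| < (27/49)/w < ε.

K = (27/49)/ε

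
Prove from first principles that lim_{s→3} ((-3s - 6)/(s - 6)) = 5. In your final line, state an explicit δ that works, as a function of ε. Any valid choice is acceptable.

Let ε > 0. We want δ > 0 with 0 < |s − 3| < δ ⇒ |(-3s - 6)/(s - 6) − 5| < ε.
Combining over a common denominator, (-3s - 6)/(s - 6) − 5 = [(-3s - 6)·(-3) − (-15)·(s - 6)] / [(-3)·(s - 6)] = 24(s − 3) / ((-3)(s - 6)).
So |(-3s - 6)/(s - 6) − 5| = 24|s − 3| / (3·|s − 6|).
Restrict δ ≤ 3/2. Then |s − 3| < 3/2 gives |s − 6| = |(s − 3) + (-3)| ≥ 3 − 3/2 = 3/2.
Hence |(-3s - 6)/(s - 6) − 5| < 24|s − 3|/(3·(3/2)) = (16/3)|s − 3|, which is < ε once |s − 3| < (3/16)ε.
Take δ = min(3/2, (3/16)ε). Then 0 < |s − 3| < δ forces both bounds, so |(-3s - 6)/(s - 6) − 5| < ε.

δ = min(3/2, (3/16)ε)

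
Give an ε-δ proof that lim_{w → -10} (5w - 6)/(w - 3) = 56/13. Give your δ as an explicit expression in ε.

Let ε > 0 be given. We want δ > 0 with 0 < |w + 10| < δ ⇒ |(5w - 6)/(w - 3) − (56/13)| < ε.
Combining over a common denominator, (5w - 6)/(w - 3) − (56/13) = [(5w - 6)·(-13) − (-56)·(w - 3)] / [(-13)·(w - 3)] = -9(w + 10) / ((-13)(w - 3)).
So |(5w - 6)/(w - 3) − (56/13)| = 9|w + 10| / (13·|w − 3|).
Require δ ≤ 13/2, so |w − 3| ≥ |-13| − |w + 10| > 13 − 13/2 = 13/2.
Hence |(5w - 6)/(w - 3) − (56/13)| < 9|w + 10|/(13·(13/2)) = (18/169)|w + 10|, which is < ε once |w + 10| < (169/18)ε.
Take δ = min(13/2, (169/18)ε). Then 0 < |w + 10| < δ forces both bounds, so |(5w - 6)/(w - 3) − (56/13)| < ε.

δ = min(13/2, (169/18)ε)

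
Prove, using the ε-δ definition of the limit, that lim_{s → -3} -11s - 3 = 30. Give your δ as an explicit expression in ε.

Suppose ε > 0. We need δ > 0 so that 0 < |s + 3| < δ implies |(-11s - 3) − 30| < ε.
|(-11s - 3) − 30| = |-11s - 33| = 11|s + 3|.
Thus it suffices that |s + 3| < ε/11.
Choosing δ = ε/11 gives |(-11s - 3) − 30| = 11|s + 3| < ε whenever |s + 3| < δ.

δ = ε/11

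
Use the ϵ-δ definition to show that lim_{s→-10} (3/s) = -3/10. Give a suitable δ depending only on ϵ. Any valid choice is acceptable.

Fix ϵ > 0. We seek δ > 0 such that 0 < |s + 10| < δ implies |3/s + 3/10| < ϵ.
|3/s + 3/10| = 3·|-10 − s|/(10·|s|) = 3|s + 10|/(10|s|).
Restrict δ ≤ 5. Then |s + 10| < 5 gives |s| > 5, so 10|s| > 50.
Then |3/s + 3/10| < 3|s + 10|/50, which is < ϵ when |s + 10| < (50/3)ϵ.
Take δ = min(5, (50/3)ϵ). Then 0 < |s + 10| < δ gives both |s + 10| < 5 and |s + 10| < (50/3)ϵ, so |3/s + 3/10| < ϵ.

δ = min(5, (50/3)ϵ)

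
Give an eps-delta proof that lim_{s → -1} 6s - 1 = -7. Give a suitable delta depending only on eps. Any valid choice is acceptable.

Suppose eps > 0. We need delta > 0 so that 0 < |s + 1| < delta implies |(6s - 1) + 7| < eps.
|(6s - 1) + 7| = |6s + 6| = 6|s + 1|.
So 6|s + 1| < eps exactly when |s + 1| < eps/6.
Choosing delta = eps/6 gives |(6s - 1) + 7| = 6|s + 1| < eps whenever |s + 1| < delta.

delta = eps/6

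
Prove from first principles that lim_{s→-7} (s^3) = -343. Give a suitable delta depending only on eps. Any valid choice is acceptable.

delta = min(1, eps/169)

Let eps > 0. We seek delta > 0 with 0 < |s + 7| < delta ⇒ |s^3 + 343| < eps.
Factor: s^3 + 343 = (s + 7)(s^2 - 7s + 49), so |s^3 + 343| = |s + 7|·|s^2 - 7s + 49|.
Restrict delta ≤ 1. Then |s + 7| < 1 gives |s| < 8, so by the triangle inequality |s^2 - 7s + 49| ≤ 8^2 + 7·8 + 49 = 169.
Hence |s^3 + 343| ≤ 169|s + 7|, which is < eps once |s + 7| < eps/169.
Take delta = min(1, eps/169). If 0 < |s + 7| < delta then both bounds hold and |s^3 + 343| ≤ 169|s + 7| < 169·(eps/169) = eps.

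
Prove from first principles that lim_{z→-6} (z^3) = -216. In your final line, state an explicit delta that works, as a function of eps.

Let eps > 0 be given. We seek delta > 0 with 0 < |z + 6| < delta ⇒ |z^3 + 216| < eps.
Factor: z^3 + 216 = (z + 6)(z^2 - 6z + 36), so |z^3 + 216| = |z + 6|·|z^2 - 6z + 36|.
Impose delta ≤ 1 so that |z| < 7; then |z^2 - 6z + 36| ≤ 127.
Hence |z^3 + 216| ≤ 127|z + 6|, which is < eps once |z + 6| < eps/127.
Take delta = min(1, eps/127). If 0 < |z + 6| < delta then both bounds hold and |z^3 + 216| ≤ 127|z + 6| < 127·(eps/127) = eps.

delta = min(1, eps/127)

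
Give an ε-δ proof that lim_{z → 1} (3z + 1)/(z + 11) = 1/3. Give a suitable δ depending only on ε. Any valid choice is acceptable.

Let ε > 0 be given. We want δ > 0 with 0 < |z − 1| < δ ⇒ |(3z + 1)/(z + 11) − (1/3)| < ε.
Combining over a common denominator, (3z + 1)/(z + 11) − (1/3) = [(3z + 1)·12 − 4·(z + 11)] / [12·(z + 11)] = 32(z − 1) / (12(z + 11)).
So |(3z + 1)/(z + 11) − (1/3)| = 32|z − 1| / (12·|z + 11|).
Require δ ≤ 6, so |z + 11| ≥ |12| − |z − 1| > 12 − 6 = 6.
Hence |(3z + 1)/(z + 11) − (1/3)| < 32|z − 1|/(12·6) = (4/9)|z − 1|, which is < ε once |z − 1| < (9/4)ε.
Take δ = min(6, (9/4)ε). Then 0 < |z − 1| < δ forces both bounds, so |(3z + 1)/(z + 11) − (1/3)| < ε.

δ = min(6, (9/4)ε)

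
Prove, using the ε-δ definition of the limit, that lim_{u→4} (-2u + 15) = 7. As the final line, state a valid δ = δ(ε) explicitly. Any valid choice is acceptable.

δ = ε/2

Suppose ε > 0. We need δ > 0 so that 0 < |u − 4| < δ implies |(-2u + 15) − 7| < ε.
Since (-2u + 15) − 7 = -2(u − 4), we have |(-2u + 15) − 7| = 2|u − 4|.
Thus it suffices that |u − 4| < ε/2.
Choosing δ = ε/2 gives |(-2u + 15) − 7| = 2|u − 4| < ε whenever |u − 4| < δ.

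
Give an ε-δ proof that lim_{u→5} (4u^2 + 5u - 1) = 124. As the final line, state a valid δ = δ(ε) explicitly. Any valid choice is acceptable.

δ = min(1, ε/49)

Let ε > 0 be given. We want δ > 0 such that 0 < |u − 5| < δ implies |(4u^2 + 5u - 1) − 124| < ε.
(4u^2 + 5u - 1) − 124 = 4u^2 + 5u - 125 = (u − 5)(4u + 25).
So |(4u^2 + 5u - 1) − 124| = |u − 5|·|4u + 25|.
Assume first that |u − 5| < 1, so |u| < 6. Then |4u + 25| ≤ 4·6 + 25 = 49.
Hence |(4u^2 + 5u - 1) − 124| ≤ 49|u − 5| < ε provided |u − 5| < ε/49.
Choosing δ = min(1, ε/49) ensures both conditions, hence |(4u^2 + 5u - 1) − 124| < ε.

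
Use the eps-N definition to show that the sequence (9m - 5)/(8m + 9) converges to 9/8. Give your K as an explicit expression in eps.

K = (121/64)/eps

Suppose eps > 0. For m ≥ 1, |(9m - 5)/(8m + 9) − (9/8)| = |-121|/(8(8m + 9)) = 121/(8(8m + 9)).
Since 8m + 9 ≥ 8m for m ≥ 1, this is ≤ 121/(8·8m) = (121/64)/m.
So |(9m - 5)/(8m + 9) − (9/8)| < eps whenever m > (121/64)/eps.
Take K = (121/64)/eps. If m > K then |(9m - 5)/(8m + 9) − (9/8)| ≤ (121/64)/m < eps.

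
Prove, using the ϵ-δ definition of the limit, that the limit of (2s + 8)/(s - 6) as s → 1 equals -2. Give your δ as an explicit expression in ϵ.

δ = min(5/2, (5/8)ϵ)

Suppose ϵ > 0. We want δ > 0 with 0 < |s − 1| < δ ⇒ |(2s + 8)/(s - 6) + 2| < ϵ.
Combining over a common denominator, (2s + 8)/(s - 6) + 2 = [(2s + 8)·(-5) − 10·(s - 6)] / [(-5)·(s - 6)] = -20(s − 1) / ((-5)(s - 6)).
So |(2s + 8)/(s - 6) + 2| = 20|s − 1| / (5·|s − 6|).
Require δ ≤ 5/2, so |s − 6| ≥ |-5| − |s − 1| > 5 − 5/2 = 5/2.
Hence |(2s + 8)/(s - 6) + 2| < 20|s − 1|/(5·(5/2)) = (8/5)|s − 1|, which is < ϵ once |s − 1| < (5/8)ϵ.
Take δ = min(5/2, (5/8)ϵ). Then 0 < |s − 1| < δ forces both bounds, so |(2s + 8)/(s - 6) + 2| < ϵ.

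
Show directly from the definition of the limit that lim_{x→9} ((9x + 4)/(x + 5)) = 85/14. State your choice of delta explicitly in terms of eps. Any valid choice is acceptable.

Let eps > 0 be given. We want delta > 0 with 0 < |x − 9| < delta ⇒ |(9x + 4)/(x + 5) − (85/14)| < eps.
Combining over a common denominator, (9x + 4)/(x + 5) − (85/14) = [(9x + 4)·14 − 85·(x + 5)] / [14·(x + 5)] = 41(x − 9) / (14(x + 5)).
So |(9x + 4)/(x + 5) − (85/14)| = 41|x − 9| / (14·|x + 5|).
Require delta ≤ 7, so |x + 5| ≥ |14| − |x − 9| > 14 − 7 = 7.
Hence |(9x + 4)/(x + 5) − (85/14)| < 41|x − 9|/(14·7) = (41/98)|x − 9|, which is < eps once |x − 9| < (98/41)eps.
Take delta = min(7, (98/41)eps). Then 0 < |x − 9| < delta forces both bounds, so |(9x + 4)/(x + 5) − (85/14)| < eps.

delta = min(7, (98/41)eps)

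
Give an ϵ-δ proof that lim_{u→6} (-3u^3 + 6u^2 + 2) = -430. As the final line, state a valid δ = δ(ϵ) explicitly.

Fix ϵ > 0. We want δ > 0 such that 0 < |u − 6| < δ implies |(-3u^3 + 6u^2 + 2) + 430| < ϵ.
(-3u^3 + 6u^2 + 2) + 430 = -3u^3 + 6u^2 + 432 = (u − 6)(-3u^2 - 12u - 72).
So |(-3u^3 + 6u^2 + 2) + 430| = |u − 6|·|-3u^2 - 12u - 72|.
Require δ ≤ 1. Then |u − 6| < 1 gives |u| < 7, and by the triangle inequality |-3u^2 - 12u - 72| ≤ 3·7^2 + 12·7 + 72 = 303.
Hence |(-3u^3 + 6u^2 + 2) + 430| ≤ 303|u − 6| < ϵ provided |u − 6| < ϵ/303.
Choosing δ = min(1, ϵ/303) ensures both conditions, hence |(-3u^3 + 6u^2 + 2) + 430| < ϵ.

δ = min(1, ϵ/303)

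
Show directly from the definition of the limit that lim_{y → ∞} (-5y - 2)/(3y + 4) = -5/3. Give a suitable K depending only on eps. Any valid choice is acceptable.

Suppose eps > 0. We seek K > 0 such that y > K implies |(-5y - 2)/(3y + 4) + 5/3| < eps.
(-5y - 2)/(3y + 4) + 5/3 = (3(-5y - 2) − (-5)(3y + 4)) / (3(3y + 4)) = 14/(3(3y + 4)).
For y > 0 we have 3y + 4 > 3y, so |(-5y - 2)/(3y + 4) + 5/3| = 14/(3(3y + 4)) < 14/(3·3y) = (14/9)/y.
Thus |(-5y - 2)/(3y + 4) + 5/3| < eps whenever y > (14/9)/eps.
Take K = (14/9)/eps. If y > K then |(-5y - 2)/(3y + 4) + 5/3| < (14/9)/y < eps.

K = (14/9)/eps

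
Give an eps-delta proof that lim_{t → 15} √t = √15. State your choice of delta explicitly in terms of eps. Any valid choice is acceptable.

Let eps > 0 be given. We want delta > 0 such that 0 < |t − 15| < delta implies |√t − √15| < eps.
Rationalise: √t − √15 = (t − 15)/(√t + √15), so |√t − √15| = |t − 15|/(√t + √15).
Restrict delta ≤ 15 so that |t − 15| < 15 forces t > 0, and then √t + √15 > √15.
Hence |√t − √15| < |t − 15|/√15, which is < eps once |t − 15| < √15·eps.
Take delta = min(15, √15·eps). If 0 < |t − 15| < delta then t > 0 and |√t − √15| < |t − 15|/√15 < eps.

delta = min(15, √15·eps)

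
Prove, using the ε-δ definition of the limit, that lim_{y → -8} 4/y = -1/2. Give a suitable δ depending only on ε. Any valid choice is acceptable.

Let ε > 0. We seek δ > 0 such that 0 < |y + 8| < δ implies |4/y + 1/2| < ε.
|4/y + 1/2| = 4·|-8 − y|/(8·|y|) = 4|y + 8|/(8|y|).
Restrict δ ≤ 4. Then |y + 8| < 4 gives |y| > 4, so 8|y| > 32.
Then |4/y + 1/2| < 4|y + 8|/32, which is < ε when |y + 8| < 8ε.
Take δ = min(4, 8ε). Then 0 < |y + 8| < δ gives both |y + 8| < 4 and |y + 8| < 8ε, so |4/y + 1/2| < ε.

δ = min(4, 8ε)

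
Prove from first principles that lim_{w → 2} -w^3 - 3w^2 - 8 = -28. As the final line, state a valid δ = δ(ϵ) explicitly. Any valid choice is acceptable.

δ = min(1, ϵ/34)

Let ϵ > 0 be given. We want δ > 0 such that 0 < |w − 2| < δ implies |(-w^3 - 3w^2 - 8) + 28| < ϵ.
(-w^3 - 3w^2 - 8) + 28 = -w^3 - 3w^2 + 20 = (w − 2)(-w^2 - 5w - 10).
So |(-w^3 - 3w^2 - 8) + 28| = |w − 2|·|-w^2 - 5w - 10|.
Require δ ≤ 1. Then |w − 2| < 1 gives |w| < 3, and by the triangle inequality |-w^2 - 5w - 10| ≤ 3^2 + 5·3 + 10 = 34.
Hence |(-w^3 - 3w^2 - 8) + 28| ≤ 34|w − 2| < ϵ provided |w − 2| < ϵ/34.
Choosing δ = min(1, ϵ/34) ensures both conditions, hence |(-w^3 - 3w^2 - 8) + 28| < ϵ.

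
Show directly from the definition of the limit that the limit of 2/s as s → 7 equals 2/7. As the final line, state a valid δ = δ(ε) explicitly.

δ = min(7/2, (49/4)ε)

Let ε > 0 be given. We seek δ > 0 such that 0 < |s − 7| < δ implies |2/s − (2/7)| < ε.
|2/s − (2/7)| = 2·|7 − s|/(7·|s|) = 2|s − 7|/(7|s|).
Restrict δ ≤ 7/2. Then |s − 7| < 7/2 gives |s| > 7/2, so 7|s| > 49/2.
Then |2/s − (2/7)| < 2|s − 7|/(49/2), which is < ε when |s − 7| < (49/4)ε.
Take δ = min(7/2, (49/4)ε). Then 0 < |s − 7| < δ gives both |s − 7| < 7/2 and |s − 7| < (49/4)ε, so |2/s − (2/7)| < ε.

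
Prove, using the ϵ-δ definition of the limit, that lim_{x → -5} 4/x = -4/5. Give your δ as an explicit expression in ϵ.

δ = min(5/2, (25/8)ϵ)

Fix ϵ > 0. We seek δ > 0 such that 0 < |x + 5| < δ implies |4/x + 4/5| < ϵ.
|4/x + 4/5| = 4·|-5 − x|/(5·|x|) = 4|x + 5|/(5|x|).
Require δ ≤ 5/2 so that |x| > 5 − 5/2 = 5/2, hence 5|x| > 25/2.
Then |4/x + 4/5| < 4|x + 5|/(25/2), which is < ϵ when |x + 5| < (25/8)ϵ.
Take δ = min(5/2, (25/8)ϵ). Then 0 < |x + 5| < δ gives both |x + 5| < 5/2 and |x + 5| < (25/8)ϵ, so |4/x + 4/5| < ϵ.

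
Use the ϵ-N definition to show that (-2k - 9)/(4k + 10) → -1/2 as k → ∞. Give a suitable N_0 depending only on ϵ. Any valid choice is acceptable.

N_0 = 1/ϵ

Let ϵ > 0 be given. For k ≥ 1, |(-2k - 9)/(4k + 10) + 1/2| = |-16|/(4(4k + 10)) = 16/(4(4k + 10)).
Since 4k + 10 ≥ 4k for k ≥ 1, this is ≤ 16/(4·4k) = 1/k.
So |(-2k - 9)/(4k + 10) + 1/2| < ϵ whenever k > 1/ϵ.
Take N_0 = 1/ϵ. If k > N_0 then |(-2k - 9)/(4k + 10) + 1/2| ≤ 1/k < ϵ.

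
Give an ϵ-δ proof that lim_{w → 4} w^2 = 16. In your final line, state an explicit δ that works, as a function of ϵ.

δ = min(1, ϵ/9)

Let ϵ > 0. We seek δ > 0 with 0 < |w − 4| < δ ⇒ |w^2 − 16| < ϵ.
Factor: w^2 − 16 = (w − 4)(w + 4), so |w^2 − 16| = |w − 4|·|w + 4|.
Impose δ ≤ 1 so that |w| < 5; then |w + 4| ≤ 9.
Hence |w^2 − 16| ≤ 9|w − 4|, which is < ϵ once |w − 4| < ϵ/9.
Take δ = min(1, ϵ/9). If 0 < |w − 4| < δ then both bounds hold and |w^2 − 16| ≤ 9|w − 4| < 9·(ϵ/9) = ϵ.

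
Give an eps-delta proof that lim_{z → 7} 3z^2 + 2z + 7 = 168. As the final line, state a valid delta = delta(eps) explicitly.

delta = min(1, eps/47)

Suppose eps > 0. We want delta > 0 such that 0 < |z − 7| < delta implies |(3z^2 + 2z + 7) − 168| < eps.
(3z^2 + 2z + 7) − 168 = 3z^2 + 2z - 161 = (z − 7)(3z + 23).
So |(3z^2 + 2z + 7) − 168| = |z − 7|·|3z + 23|.
Require delta ≤ 1. Then |z − 7| < 1 gives |z| < 8, and by the triangle inequality |3z + 23| ≤ 3·8 + 23 = 47.
Hence |(3z^2 + 2z + 7) − 168| ≤ 47|z − 7| < eps provided |z − 7| < eps/47.
Take delta = min(1, eps/47). Then 0 < |z − 7| < delta gives both |z − 7| < 1 and |z − 7| < eps/47, so |(3z^2 + 2z + 7) − 168| < eps.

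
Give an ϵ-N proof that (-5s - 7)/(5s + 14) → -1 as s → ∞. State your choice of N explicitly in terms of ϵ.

N = (7/5)/ϵ

Let ϵ > 0 be given. We seek N > 0 such that s > N implies |(-5s - 7)/(5s + 14) + 1| < ϵ.
(-5s - 7)/(5s + 14) + 1 = (5(-5s - 7) − (-5)(5s + 14)) / (5(5s + 14)) = 35/(5(5s + 14)).
For s > 0 we have 5s + 14 > 5s, so |(-5s - 7)/(5s + 14) + 1| = 35/(5(5s + 14)) < 35/(5·5s) = (7/5)/s.
Thus |(-5s - 7)/(5s + 14) + 1| < ϵ whenever s > (7/5)/ϵ.
Take N = (7/5)/ϵ. If s > N then |(-5s - 7)/(5s + 14) + 1| < (7/5)/s < ϵ.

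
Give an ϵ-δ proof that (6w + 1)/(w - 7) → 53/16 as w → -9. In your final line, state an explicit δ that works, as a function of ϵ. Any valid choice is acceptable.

Let ϵ > 0. We want δ > 0 with 0 < |w + 9| < δ ⇒ |(6w + 1)/(w - 7) − (53/16)| < ϵ.
Combining over a common denominator, (6w + 1)/(w - 7) − (53/16) = [(6w + 1)·(-16) − (-53)·(w - 7)] / [(-16)·(w - 7)] = -43(w + 9) / ((-16)(w - 7)).
So |(6w + 1)/(w - 7) − (53/16)| = 43|w + 9| / (16·|w − 7|).
Require δ ≤ 8, so |w − 7| ≥ |-16| − |w + 9| > 16 − 8 = 8.
Hence |(6w + 1)/(w - 7) − (53/16)| < 43|w + 9|/(16·8) = (43/128)|w + 9|, which is < ϵ once |w + 9| < (128/43)ϵ.
Take δ = min(8, (128/43)ϵ). Then 0 < |w + 9| < δ forces both bounds, so |(6w + 1)/(w - 7) − (53/16)| < ϵ.

δ = min(8, (128/43)ϵ)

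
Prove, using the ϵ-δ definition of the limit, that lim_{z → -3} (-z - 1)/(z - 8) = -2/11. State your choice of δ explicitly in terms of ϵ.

Fix ϵ > 0. We want δ > 0 with 0 < |z + 3| < δ ⇒ |(-z - 1)/(z - 8) + 2/11| < ϵ.
Combining over a common denominator, (-z - 1)/(z - 8) + 2/11 = [(-z - 1)·(-11) − 2·(z - 8)] / [(-11)·(z - 8)] = 9(z + 3) / ((-11)(z - 8)).
So |(-z - 1)/(z - 8) + 2/11| = 9|z + 3| / (11·|z − 8|).
Restrict δ ≤ 11/2. Then |z + 3| < 11/2 gives |z − 8| = |(z + 3) + (-11)| ≥ 11 − 11/2 = 11/2.
Hence |(-z - 1)/(z - 8) + 2/11| < 9|z + 3|/(11·(11/2)) = (18/121)|z + 3|, which is < ϵ once |z + 3| < (121/18)ϵ.
Take δ = min(11/2, (121/18)ϵ). Then 0 < |z + 3| < δ forces both bounds, so |(-z - 1)/(z - 8) + 2/11| < ϵ.

δ = min(11/2, (121/18)ϵ)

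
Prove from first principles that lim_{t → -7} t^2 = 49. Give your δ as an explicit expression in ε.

δ = min(1, ε/15)

Let ε > 0. We seek δ > 0 with 0 < |t + 7| < δ ⇒ |t^2 − 49| < ε.
Factor: t^2 − 49 = (t + 7)(t - 7), so |t^2 − 49| = |t + 7|·|t - 7|.
Impose δ ≤ 1 so that |t| < 8; then |t - 7| ≤ 15.
Hence |t^2 − 49| ≤ 15|t + 7|, which is < ε once |t + 7| < ε/15.
Take δ = min(1, ε/15). If 0 < |t + 7| < δ then both bounds hold and |t^2 − 49| ≤ 15|t + 7| < 15·(ε/15) = ε.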